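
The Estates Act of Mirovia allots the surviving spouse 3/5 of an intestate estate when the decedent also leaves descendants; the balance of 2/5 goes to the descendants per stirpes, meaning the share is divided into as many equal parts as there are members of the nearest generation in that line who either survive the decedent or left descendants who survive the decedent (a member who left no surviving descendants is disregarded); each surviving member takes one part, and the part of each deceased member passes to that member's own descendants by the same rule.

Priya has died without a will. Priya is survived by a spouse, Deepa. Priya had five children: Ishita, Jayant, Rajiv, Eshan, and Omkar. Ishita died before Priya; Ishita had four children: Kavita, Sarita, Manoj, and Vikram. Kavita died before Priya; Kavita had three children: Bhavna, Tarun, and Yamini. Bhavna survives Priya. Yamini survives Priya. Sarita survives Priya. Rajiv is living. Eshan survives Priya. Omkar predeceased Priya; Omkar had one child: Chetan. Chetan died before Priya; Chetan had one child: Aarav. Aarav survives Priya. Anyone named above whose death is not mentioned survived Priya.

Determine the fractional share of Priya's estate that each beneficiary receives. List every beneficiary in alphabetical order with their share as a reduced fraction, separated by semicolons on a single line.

Deepa, as surviving spouse, takes 3/5.
The remaining 2/5 passes to Priya's descendants per stirpes.
The 2/5 is divided into 5 equal shares of 2/25 among Ishita, Jayant, Rajiv, Eshan, Omkar.
Ishita predeceased; the 2/25 allotted to Ishita's branch passes to Ishita's issue by representation.
The 2/25 is divided into 4 equal shares of 1/50 among Kavita, Sarita, Manoj, Vikram.
Kavita predeceased; the 1/50 allotted to Kavita's branch passes to Kavita's issue by representation.
The 1/50 is divided into 3 equal shares of 1/150 among Bhavna, Tarun, Yamini.
Bhavna is living and takes 1/150.
Tarun is living and takes 1/150.
Yamini is living and takes 1/150.
Sarita is living and takes 1/50.
Manoj is living and takes 1/50.
Vikram is living and takes 1/50.
Jayant is living and takes 2/25.
Rajiv is living and takes 2/25.
Eshan is living and takes 2/25.
Omkar predeceased; the 2/25 allotted to Omkar's branch passes to Omkar's issue by representation.
Chetan's line is the sole branch at this level, so the full 2/25 passes to Chetan's issue by representation.
Aarav is the sole taker at this level and receives the full 2/25.

Aarav 2/25; Bhavna 1/150; Deepa 3/5; Eshan 2/25; Jayant 2/25; Manoj 1/50; Rajiv 2/25; Sarita 1/50; Tarun 1/150; Vikram 1/50; Yamini 1/150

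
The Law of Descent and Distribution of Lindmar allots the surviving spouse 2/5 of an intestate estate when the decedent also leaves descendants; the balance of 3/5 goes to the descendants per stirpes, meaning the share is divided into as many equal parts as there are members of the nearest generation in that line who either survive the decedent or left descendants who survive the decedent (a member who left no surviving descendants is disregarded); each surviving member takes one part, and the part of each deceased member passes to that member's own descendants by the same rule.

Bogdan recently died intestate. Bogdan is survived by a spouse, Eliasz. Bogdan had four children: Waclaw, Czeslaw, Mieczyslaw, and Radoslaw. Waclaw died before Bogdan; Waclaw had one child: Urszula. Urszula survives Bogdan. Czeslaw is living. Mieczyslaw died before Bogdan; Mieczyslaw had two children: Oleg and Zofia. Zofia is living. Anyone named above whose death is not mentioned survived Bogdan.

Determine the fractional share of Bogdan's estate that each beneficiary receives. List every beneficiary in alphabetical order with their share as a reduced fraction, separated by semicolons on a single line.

Eliasz, as surviving spouse, takes 2/5.
The remaining 3/5 passes to Bogdan's descendants per stirpes.
The 3/5 is divided into 4 equal shares of 3/20 among Waclaw, Czeslaw, Mieczyslaw, Radoslaw.
Waclaw predeceased; the 3/20 allotted to Waclaw's branch passes to Waclaw's issue by representation.
Urszula is the sole taker at this level and receives the full 3/20.
Czeslaw is living and takes 3/20.
Mieczyslaw predeceased; the 3/20 allotted to Mieczyslaw's branch passes to Mieczyslaw's issue by representation.
The 3/20 is divided into 2 equal shares of 3/40 among Oleg, Zofia.
Oleg is living and takes 3/40.
Zofia is living and takes 3/40.
Radoslaw is living and takes 3/20.

Czeslaw 3/20; Eliasz 2/5; Oleg 3/40; Radoslaw 3/20; Urszula 3/20; Zofia 3/40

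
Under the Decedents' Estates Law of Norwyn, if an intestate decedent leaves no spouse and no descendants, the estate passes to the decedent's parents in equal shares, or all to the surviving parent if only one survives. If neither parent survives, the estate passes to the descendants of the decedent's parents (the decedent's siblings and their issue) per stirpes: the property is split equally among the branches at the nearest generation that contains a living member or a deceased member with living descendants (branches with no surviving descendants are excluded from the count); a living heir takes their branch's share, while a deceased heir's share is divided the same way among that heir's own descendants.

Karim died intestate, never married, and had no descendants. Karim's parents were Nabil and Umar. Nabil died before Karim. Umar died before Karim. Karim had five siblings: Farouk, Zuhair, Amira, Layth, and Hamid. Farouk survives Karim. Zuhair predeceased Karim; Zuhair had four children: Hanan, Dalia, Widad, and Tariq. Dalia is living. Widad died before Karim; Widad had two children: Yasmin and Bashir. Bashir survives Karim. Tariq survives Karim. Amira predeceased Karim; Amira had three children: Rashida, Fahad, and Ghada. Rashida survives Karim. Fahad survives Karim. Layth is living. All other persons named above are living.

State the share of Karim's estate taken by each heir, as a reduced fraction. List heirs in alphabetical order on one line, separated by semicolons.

Neither parent survives and there are no descendants, so the estate passes to Karim's siblings and their issue per stirpes.
The estate is divided into 5 equal shares of 1/5 among Farouk, Zuhair, Amira, Layth, Hamid.
Farouk is living and takes 1/5.
Zuhair predeceased; the 1/5 allotted to Zuhair's branch passes to Zuhair's issue by representation.
The 1/5 is divided into 4 equal shares of 1/20 among Hanan, Dalia, Widad, Tariq.
Hanan is living and takes 1/20.
Dalia is living and takes 1/20.
Widad predeceased; the 1/20 allotted to Widad's branch passes to Widad's issue by representation.
The 1/20 is divided into 2 equal shares of 1/40 among Yasmin, Bashir.
Yasmin is living and takes 1/40.
Bashir is living and takes 1/40.
Tariq is living and takes 1/20.
Amira predeceased; the 1/5 allotted to Amira's branch passes to Amira's issue by representation.
The 1/5 is divided into 3 equal shares of 1/15 among Rashida, Fahad, Ghada.
Rashida is living and takes 1/15.
Fahad is living and takes 1/15.
Ghada is living and takes 1/15.
Layth is living and takes 1/5.
Hamid is living and takes 1/5.

Bashir 1/40; Dalia 1/20; Fahad 1/15; Farouk 1/5; Ghada 1/15; Hamid 1/5; Hanan 1/20; Layth 1/5; Rashida 1/15; Tariq 1/20; Yasmin 1/40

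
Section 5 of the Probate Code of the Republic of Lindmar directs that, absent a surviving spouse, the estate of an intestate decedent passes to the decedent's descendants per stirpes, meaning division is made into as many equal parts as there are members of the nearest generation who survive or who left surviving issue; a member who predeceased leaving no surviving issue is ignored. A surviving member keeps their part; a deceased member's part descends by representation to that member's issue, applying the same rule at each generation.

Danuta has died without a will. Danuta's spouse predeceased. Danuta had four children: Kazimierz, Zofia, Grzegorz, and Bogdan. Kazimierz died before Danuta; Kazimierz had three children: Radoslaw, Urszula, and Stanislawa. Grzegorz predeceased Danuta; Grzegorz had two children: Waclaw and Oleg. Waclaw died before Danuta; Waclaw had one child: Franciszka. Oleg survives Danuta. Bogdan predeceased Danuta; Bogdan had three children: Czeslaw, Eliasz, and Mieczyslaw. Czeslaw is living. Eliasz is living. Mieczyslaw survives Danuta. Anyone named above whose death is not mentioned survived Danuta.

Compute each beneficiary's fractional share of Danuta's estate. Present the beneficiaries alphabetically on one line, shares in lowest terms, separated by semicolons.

There is no surviving spouse, so the entire estate passes to Danuta's descendants per stirpes.
The estate is divided into 4 equal shares of 1/4 among Kazimierz, Zofia, Grzegorz, Bogdan.
Kazimierz predeceased; the 1/4 allotted to Kazimierz's branch passes to Kazimierz's issue by representation.
The 1/4 is divided into 3 equal shares of 1/12 among Radoslaw, Urszula, Stanislawa.
Radoslaw is living and takes 1/12.
Urszula is living and takes 1/12.
Stanislawa is living and takes 1/12.
Zofia is living and takes 1/4.
Grzegorz predeceased; the 1/4 allotted to Grzegorz's branch passes to Grzegorz's issue by representation.
The 1/4 is divided into 2 equal shares of 1/8 among Waclaw, Oleg.
Waclaw predeceased; the 1/8 allotted to Waclaw's branch passes to Waclaw's issue by representation.
Franciszka is the sole taker at this level and receives the full 1/8.
Oleg is living and takes 1/8.
Bogdan predeceased; the 1/4 allotted to Bogdan's branch passes to Bogdan's issue by representation.
The 1/4 is divided into 3 equal shares of 1/12 among Czeslaw, Eliasz, Mieczyslaw.
Czeslaw is living and takes 1/12.
Eliasz is living and takes 1/12.
Mieczyslaw is living and takes 1/12.

Czeslaw 1/12; Eliasz 1/12; Franciszka 1/8; Mieczyslaw 1/12; Oleg 1/8; Radoslaw 1/12; Stanislawa 1/12; Urszula 1/12; Zofia 1/4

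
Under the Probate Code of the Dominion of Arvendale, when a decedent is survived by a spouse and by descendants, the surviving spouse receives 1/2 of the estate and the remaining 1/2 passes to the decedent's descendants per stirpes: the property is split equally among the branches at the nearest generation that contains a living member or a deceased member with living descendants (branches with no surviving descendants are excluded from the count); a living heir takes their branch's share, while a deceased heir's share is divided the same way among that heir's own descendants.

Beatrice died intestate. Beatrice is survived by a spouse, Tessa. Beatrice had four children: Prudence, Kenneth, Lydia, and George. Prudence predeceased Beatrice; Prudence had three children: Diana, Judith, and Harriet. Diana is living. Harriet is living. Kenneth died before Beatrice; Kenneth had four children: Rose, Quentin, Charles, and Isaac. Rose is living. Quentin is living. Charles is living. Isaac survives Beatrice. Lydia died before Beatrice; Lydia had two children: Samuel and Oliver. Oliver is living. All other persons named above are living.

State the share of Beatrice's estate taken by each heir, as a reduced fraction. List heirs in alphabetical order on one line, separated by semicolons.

Tessa, as surviving spouse, takes 1/2.
The remaining 1/2 passes to Beatrice's descendants per stirpes.
The 1/2 is divided into 4 equal shares of 1/8 among Prudence, Kenneth, Lydia, George.
Prudence predeceased; the 1/8 allotted to Prudence's branch passes to Prudence's issue by representation.
The 1/8 is divided into 3 equal shares of 1/24 among Diana, Judith, Harriet.
Diana is living and takes 1/24.
Judith is living and takes 1/24.
Harriet is living and takes 1/24.
Kenneth predeceased; the 1/8 allotted to Kenneth's branch passes to Kenneth's issue by representation.
The 1/8 is divided into 4 equal shares of 1/32 among Rose, Quentin, Charles, Isaac.
Rose is living and takes 1/32.
Quentin is living and takes 1/32.
Charles is living and takes 1/32.
Isaac is living and takes 1/32.
Lydia predeceased; the 1/8 allotted to Lydia's branch passes to Lydia's issue by representation.
The 1/8 is divided into 2 equal shares of 1/16 among Samuel, Oliver.
Samuel is living and takes 1/16.
Oliver is living and takes 1/16.
George is living and takes 1/8.

Charles 1/32; Diana 1/24; George 1/8; Harriet 1/24; Isaac 1/32; Judith 1/24; Oliver 1/16; Quentin 1/32; Rose 1/32; Samuel 1/16; Tessa 1/2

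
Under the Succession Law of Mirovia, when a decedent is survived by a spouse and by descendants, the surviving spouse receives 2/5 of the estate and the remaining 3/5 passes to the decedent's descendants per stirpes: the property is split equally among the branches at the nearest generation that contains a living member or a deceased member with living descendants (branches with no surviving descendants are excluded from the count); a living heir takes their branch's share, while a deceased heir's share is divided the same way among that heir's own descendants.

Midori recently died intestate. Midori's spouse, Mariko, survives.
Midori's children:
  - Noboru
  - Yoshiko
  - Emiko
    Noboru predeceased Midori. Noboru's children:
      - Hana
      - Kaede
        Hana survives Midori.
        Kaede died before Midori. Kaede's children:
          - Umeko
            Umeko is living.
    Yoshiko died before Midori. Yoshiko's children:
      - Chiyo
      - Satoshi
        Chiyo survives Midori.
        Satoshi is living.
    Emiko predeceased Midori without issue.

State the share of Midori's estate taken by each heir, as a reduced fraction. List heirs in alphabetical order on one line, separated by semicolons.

Chiyo 3/20; Hana 3/20; Mariko 2/5; Satoshi 3/20; Umeko 3/20

Mariko, as surviving spouse, takes 2/5.
The remaining 3/5 passes to Midori's descendants per stirpes.
Emiko left no surviving issue, so that branch lapses and is disregarded.
The 3/5 is divided into 2 equal shares of 3/10 among Noboru, Yoshiko.
Noboru predeceased; the 3/10 allotted to Noboru's branch passes to Noboru's issue by representation.
The 3/10 is divided into 2 equal shares of 3/20 among Hana, Kaede.
Hana is living and takes 3/20.
Kaede predeceased; the 3/20 allotted to Kaede's branch passes to Kaede's issue by representation.
Umeko is the sole taker at this level and receives the full 3/20.
Yoshiko predeceased; the 3/10 allotted to Yoshiko's branch passes to Yoshiko's issue by representation.
The 3/10 is divided into 2 equal shares of 3/20 among Chiyo, Satoshi.
Chiyo is living and takes 3/20.
Satoshi is living and takes 3/20.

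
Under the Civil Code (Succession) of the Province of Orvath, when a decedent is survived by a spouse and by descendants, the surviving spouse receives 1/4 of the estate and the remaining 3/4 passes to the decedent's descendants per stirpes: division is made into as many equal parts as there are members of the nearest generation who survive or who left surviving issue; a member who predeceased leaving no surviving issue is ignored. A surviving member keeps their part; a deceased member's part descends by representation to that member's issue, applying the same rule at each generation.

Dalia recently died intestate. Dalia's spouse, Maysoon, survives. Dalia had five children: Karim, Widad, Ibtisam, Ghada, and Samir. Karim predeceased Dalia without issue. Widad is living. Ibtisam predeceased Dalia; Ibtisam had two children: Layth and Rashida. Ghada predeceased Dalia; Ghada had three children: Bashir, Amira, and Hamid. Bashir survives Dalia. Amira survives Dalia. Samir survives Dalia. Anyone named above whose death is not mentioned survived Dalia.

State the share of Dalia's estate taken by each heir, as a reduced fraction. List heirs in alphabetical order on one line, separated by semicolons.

Amira 1/16; Bashir 1/16; Hamid 1/16; Layth 3/32; Maysoon 1/4; Rashida 3/32; Samir 3/16; Widad 3/16

Maysoon, as surviving spouse, takes 1/4.
The remaining 3/4 passes to Dalia's descendants per stirpes.
Karim left no surviving issue, so that branch lapses and is disregarded.
The 3/4 is divided into 4 equal shares of 3/16 among Widad, Ibtisam, Ghada, Samir.
Widad is living and takes 3/16.
Ibtisam predeceased; the 3/16 allotted to Ibtisam's branch passes to Ibtisam's issue by representation.
The 3/16 is divided into 2 equal shares of 3/32 among Layth, Rashida.
Layth is living and takes 3/32.
Rashida is living and takes 3/32.
Ghada predeceased; the 3/16 allotted to Ghada's branch passes to Ghada's issue by representation.
The 3/16 is divided into 3 equal shares of 1/16 among Bashir, Amira, Hamid.
Bashir is living and takes 1/16.
Amira is living and takes 1/16.
Hamid is living and takes 1/16.
Samir is living and takes 3/16.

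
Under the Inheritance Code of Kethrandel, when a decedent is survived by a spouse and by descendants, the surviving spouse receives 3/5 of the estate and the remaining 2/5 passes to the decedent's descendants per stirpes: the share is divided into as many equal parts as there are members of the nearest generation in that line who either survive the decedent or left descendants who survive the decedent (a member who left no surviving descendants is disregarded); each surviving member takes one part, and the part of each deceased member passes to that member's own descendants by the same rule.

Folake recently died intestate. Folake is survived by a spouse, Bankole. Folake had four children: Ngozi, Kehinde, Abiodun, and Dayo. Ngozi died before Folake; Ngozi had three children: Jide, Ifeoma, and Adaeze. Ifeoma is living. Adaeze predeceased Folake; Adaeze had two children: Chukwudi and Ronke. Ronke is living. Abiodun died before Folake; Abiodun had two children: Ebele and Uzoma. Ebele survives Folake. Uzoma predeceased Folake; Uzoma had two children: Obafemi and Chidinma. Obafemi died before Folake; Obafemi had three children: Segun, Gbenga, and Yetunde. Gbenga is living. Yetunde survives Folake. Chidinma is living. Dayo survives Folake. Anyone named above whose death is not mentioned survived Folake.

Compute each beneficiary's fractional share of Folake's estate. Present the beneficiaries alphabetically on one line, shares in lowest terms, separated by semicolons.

Bankole, as surviving spouse, takes 3/5.
The remaining 2/5 passes to Folake's descendants per stirpes.
The 2/5 is divided into 4 equal shares of 1/10 among Ngozi, Kehinde, Abiodun, Dayo.
Ngozi predeceased; the 1/10 allotted to Ngozi's branch passes to Ngozi's issue by representation.
The 1/10 is divided into 3 equal shares of 1/30 among Jide, Ifeoma, Adaeze.
Jide is living and takes 1/30.
Ifeoma is living and takes 1/30.
Adaeze predeceased; the 1/30 allotted to Adaeze's branch passes to Adaeze's issue by representation.
The 1/30 is divided into 2 equal shares of 1/60 among Chukwudi, Ronke.
Chukwudi is living and takes 1/60.
Ronke is living and takes 1/60.
Kehinde is living and takes 1/10.
Abiodun predeceased; the 1/10 allotted to Abiodun's branch passes to Abiodun's issue by representation.
The 1/10 is divided into 2 equal shares of 1/20 among Ebele, Uzoma.
Ebele is living and takes 1/20.
Uzoma predeceased; the 1/20 allotted to Uzoma's branch passes to Uzoma's issue by representation.
The 1/20 is divided into 2 equal shares of 1/40 among Obafemi, Chidinma.
Obafemi predeceased; the 1/40 allotted to Obafemi's branch passes to Obafemi's issue by representation.
The 1/40 is divided into 3 equal shares of 1/120 among Segun, Gbenga, Yetunde.
Segun is living and takes 1/120.
Gbenga is living and takes 1/120.
Yetunde is living and takes 1/120.
Chidinma is living and takes 1/40.
Dayo is living and takes 1/10.

Bankole 3/5; Chidinma 1/40; Chukwudi 1/60; Dayo 1/10; Ebele 1/20; Gbenga 1/120; Ifeoma 1/30; Jide 1/30; Kehinde 1/10; Ronke 1/60; Segun 1/120; Yetunde 1/120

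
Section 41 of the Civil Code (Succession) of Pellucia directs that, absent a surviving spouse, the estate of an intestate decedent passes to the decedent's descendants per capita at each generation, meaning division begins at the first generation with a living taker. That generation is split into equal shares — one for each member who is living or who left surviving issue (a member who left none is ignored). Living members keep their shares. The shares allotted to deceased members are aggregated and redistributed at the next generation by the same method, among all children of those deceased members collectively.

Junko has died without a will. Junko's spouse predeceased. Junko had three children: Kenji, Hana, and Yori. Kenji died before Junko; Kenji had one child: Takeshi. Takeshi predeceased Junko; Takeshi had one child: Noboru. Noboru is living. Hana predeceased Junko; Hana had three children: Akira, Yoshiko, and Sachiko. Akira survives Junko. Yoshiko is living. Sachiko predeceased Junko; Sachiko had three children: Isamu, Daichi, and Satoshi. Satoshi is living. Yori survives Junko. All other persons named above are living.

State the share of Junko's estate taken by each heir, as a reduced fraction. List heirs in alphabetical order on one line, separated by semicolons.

Akira 1/6; Daichi 1/12; Isamu 1/12; Noboru 1/12; Satoshi 1/12; Yori 1/3; Yoshiko 1/6

There is no surviving spouse, so the entire estate passes to Junko's descendants per capita at each generation.
At generation 1 (Kenji, Hana, Yori) there are 3 shares of (1)/3 = 1/3 each.
Living: Yori — each takes 1/3.
Deceased: Kenji and Hana. Their combined 2/3 is pooled and carried to generation 2.
At generation 2 (Takeshi, Akira, Yoshiko, Sachiko) there are 4 shares of (2/3)/4 = 1/6 each.
Living: Akira and Yoshiko — each takes 1/6.
Deceased: Takeshi and Sachiko. Their combined 1/3 is pooled and carried to generation 3.
At generation 3 (Noboru, Isamu, Daichi, Satoshi) there are 4 shares of (1/3)/4 = 1/12 each.
Living: Noboru, Isamu, Daichi, and Satoshi — each takes 1/12.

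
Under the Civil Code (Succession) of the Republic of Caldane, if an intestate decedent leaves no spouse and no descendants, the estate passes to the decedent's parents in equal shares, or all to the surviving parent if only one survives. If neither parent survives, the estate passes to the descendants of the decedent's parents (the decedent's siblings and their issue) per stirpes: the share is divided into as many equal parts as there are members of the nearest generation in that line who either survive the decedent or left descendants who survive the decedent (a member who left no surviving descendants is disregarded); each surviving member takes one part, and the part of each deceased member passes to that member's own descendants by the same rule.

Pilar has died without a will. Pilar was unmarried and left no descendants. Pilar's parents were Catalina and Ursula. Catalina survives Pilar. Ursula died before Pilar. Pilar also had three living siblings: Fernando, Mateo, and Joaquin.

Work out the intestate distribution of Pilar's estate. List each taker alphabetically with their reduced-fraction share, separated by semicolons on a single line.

Catalina 1

Only one parent, Catalina, survives, so Catalina takes the entire estate. The siblings take nothing because a surviving parent has priority.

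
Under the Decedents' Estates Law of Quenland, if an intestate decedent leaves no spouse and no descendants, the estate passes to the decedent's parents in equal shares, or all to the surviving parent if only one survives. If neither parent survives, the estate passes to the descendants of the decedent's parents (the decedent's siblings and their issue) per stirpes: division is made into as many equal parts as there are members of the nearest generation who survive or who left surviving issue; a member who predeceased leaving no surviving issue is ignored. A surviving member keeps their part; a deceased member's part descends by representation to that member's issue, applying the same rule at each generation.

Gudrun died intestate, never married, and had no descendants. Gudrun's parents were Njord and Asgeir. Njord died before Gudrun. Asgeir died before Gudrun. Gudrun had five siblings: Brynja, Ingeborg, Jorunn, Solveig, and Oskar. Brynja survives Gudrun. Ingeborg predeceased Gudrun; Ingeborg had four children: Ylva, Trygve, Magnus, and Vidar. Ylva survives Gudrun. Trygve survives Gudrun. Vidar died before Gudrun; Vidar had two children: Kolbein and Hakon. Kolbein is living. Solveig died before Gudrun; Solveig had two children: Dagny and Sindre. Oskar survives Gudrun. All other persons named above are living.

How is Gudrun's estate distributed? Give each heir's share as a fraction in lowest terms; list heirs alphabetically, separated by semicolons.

Brynja 1/5; Dagny 1/10; Hakon 1/40; Jorunn 1/5; Kolbein 1/40; Magnus 1/20; Oskar 1/5; Sindre 1/10; Trygve 1/20; Ylva 1/20

Neither parent survives and there are no descendants, so the estate passes to Gudrun's siblings and their issue per stirpes.
The estate is divided into 5 equal shares of 1/5 among Brynja, Ingeborg, Jorunn, Solveig, Oskar.
Brynja is living and takes 1/5.
Ingeborg predeceased; the 1/5 allotted to Ingeborg's branch passes to Ingeborg's issue by representation.
The 1/5 is divided into 4 equal shares of 1/20 among Ylva, Trygve, Magnus, Vidar.
Ylva is living and takes 1/20.
Trygve is living and takes 1/20.
Magnus is living and takes 1/20.
Vidar predeceased; the 1/20 allotted to Vidar's branch passes to Vidar's issue by representation.
The 1/20 is divided into 2 equal shares of 1/40 among Kolbein, Hakon.
Kolbein is living and takes 1/40.
Hakon is living and takes 1/40.
Jorunn is living and takes 1/5.
Solveig predeceased; the 1/5 allotted to Solveig's branch passes to Solveig's issue by representation.
The 1/5 is divided into 2 equal shares of 1/10 among Dagny, Sindre.
Dagny is living and takes 1/10.
Sindre is living and takes 1/10.
Oskar is living and takes 1/5.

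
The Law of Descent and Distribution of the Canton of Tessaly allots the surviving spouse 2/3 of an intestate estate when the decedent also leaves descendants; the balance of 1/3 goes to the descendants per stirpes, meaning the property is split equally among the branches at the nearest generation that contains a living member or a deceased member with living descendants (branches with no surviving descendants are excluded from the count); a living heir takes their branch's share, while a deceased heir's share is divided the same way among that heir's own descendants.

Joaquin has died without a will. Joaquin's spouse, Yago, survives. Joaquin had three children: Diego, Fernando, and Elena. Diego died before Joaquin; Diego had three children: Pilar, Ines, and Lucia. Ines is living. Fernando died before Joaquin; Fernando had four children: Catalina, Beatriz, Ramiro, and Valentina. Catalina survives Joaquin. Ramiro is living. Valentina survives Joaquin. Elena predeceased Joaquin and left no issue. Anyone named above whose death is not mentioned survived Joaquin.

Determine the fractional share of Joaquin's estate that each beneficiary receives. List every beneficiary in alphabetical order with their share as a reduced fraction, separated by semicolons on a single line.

Yago, as surviving spouse, takes 2/3.
The remaining 1/3 passes to Joaquin's descendants per stirpes.
Elena left no surviving issue, so that branch lapses and is disregarded.
The 1/3 is divided into 2 equal shares of 1/6 among Diego, Fernando.
Diego predeceased; the 1/6 allotted to Diego's branch passes to Diego's issue by representation.
The 1/6 is divided into 3 equal shares of 1/18 among Pilar, Ines, Lucia.
Pilar is living and takes 1/18.
Ines is living and takes 1/18.
Lucia is living and takes 1/18.
Fernando predeceased; the 1/6 allotted to Fernando's branch passes to Fernando's issue by representation.
The 1/6 is divided into 4 equal shares of 1/24 among Catalina, Beatriz, Ramiro, Valentina.
Catalina is living and takes 1/24.
Beatriz is living and takes 1/24.
Ramiro is living and takes 1/24.
Valentina is living and takes 1/24.

Beatriz 1/24; Catalina 1/24; Ines 1/18; Lucia 1/18; Pilar 1/18; Ramiro 1/24; Valentina 1/24; Yago 2/3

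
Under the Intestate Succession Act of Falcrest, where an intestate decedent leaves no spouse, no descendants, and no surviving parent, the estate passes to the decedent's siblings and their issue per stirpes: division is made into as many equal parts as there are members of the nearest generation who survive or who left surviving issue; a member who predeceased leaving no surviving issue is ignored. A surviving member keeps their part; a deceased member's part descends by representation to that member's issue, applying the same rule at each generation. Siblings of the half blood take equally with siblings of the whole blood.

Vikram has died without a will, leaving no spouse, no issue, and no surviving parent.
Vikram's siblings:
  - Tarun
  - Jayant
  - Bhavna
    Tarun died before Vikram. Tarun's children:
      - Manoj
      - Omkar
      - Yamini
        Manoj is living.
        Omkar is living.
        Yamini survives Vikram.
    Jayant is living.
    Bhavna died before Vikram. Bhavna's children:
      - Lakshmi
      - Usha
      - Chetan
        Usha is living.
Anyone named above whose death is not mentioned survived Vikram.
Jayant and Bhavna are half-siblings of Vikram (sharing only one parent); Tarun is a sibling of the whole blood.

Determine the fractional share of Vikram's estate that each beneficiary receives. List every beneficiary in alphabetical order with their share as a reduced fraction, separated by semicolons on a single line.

Chetan 1/9; Jayant 1/3; Lakshmi 1/9; Manoj 1/9; Omkar 1/9; Usha 1/9; Yamini 1/9

No spouse, descendants, or parent survives, so the estate passes to Vikram's siblings per stirpes.
Half-blood and whole-blood siblings take equally under the stated rule.
The estate is divided into 3 equal shares of 1/3 among Tarun, Jayant, Bhavna.
Tarun predeceased; the 1/3 allotted to Tarun's branch passes to Tarun's issue by representation.
The 1/3 is divided into 3 equal shares of 1/9 among Manoj, Omkar, Yamini.
Manoj is living and takes 1/9.
Omkar is living and takes 1/9.
Yamini is living and takes 1/9.
Jayant is living and takes 1/3.
Bhavna predeceased; the 1/3 allotted to Bhavna's branch passes to Bhavna's issue by representation.
The 1/3 is divided into 3 equal shares of 1/9 among Lakshmi, Usha, Chetan.
Lakshmi is living and takes 1/9.
Usha is living and takes 1/9.
Chetan is living and takes 1/9.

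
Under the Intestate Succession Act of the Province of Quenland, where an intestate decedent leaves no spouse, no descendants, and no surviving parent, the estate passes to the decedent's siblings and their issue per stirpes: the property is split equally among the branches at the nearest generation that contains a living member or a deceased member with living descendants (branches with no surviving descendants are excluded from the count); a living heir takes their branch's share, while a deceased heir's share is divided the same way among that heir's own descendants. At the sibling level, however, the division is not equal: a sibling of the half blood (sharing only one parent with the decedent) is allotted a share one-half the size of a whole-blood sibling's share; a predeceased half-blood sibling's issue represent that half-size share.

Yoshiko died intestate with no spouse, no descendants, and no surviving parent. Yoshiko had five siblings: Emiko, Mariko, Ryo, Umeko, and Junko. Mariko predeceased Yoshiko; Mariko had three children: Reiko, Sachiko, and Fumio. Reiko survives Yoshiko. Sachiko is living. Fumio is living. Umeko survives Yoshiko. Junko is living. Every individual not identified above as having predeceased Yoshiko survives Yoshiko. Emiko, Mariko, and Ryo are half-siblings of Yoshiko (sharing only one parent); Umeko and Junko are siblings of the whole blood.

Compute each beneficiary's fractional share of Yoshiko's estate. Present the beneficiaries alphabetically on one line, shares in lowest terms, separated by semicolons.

Emiko 1/7; Fumio 1/21; Junko 2/7; Reiko 1/21; Ryo 1/7; Sachiko 1/21; Umeko 2/7

No spouse, descendants, or parent survives, so the estate passes to Yoshiko's siblings per stirpes.
Half-blood siblings count for one-half the weight of whole-blood siblings at the initial division.
Dividing 1 in proportion to weights (total weight 7/2): Emiko (weight 1/2) → 1/7; Mariko (weight 1/2) → 1/7; Ryo (weight 1/2) → 1/7; Umeko (weight 1) → 2/7; Junko (weight 1) → 2/7.
Emiko is living and takes 1/7.
Mariko predeceased; the 1/7 allotted to Mariko's branch passes to Mariko's issue by representation.
The 1/7 is divided into 3 equal shares of 1/21 among Reiko, Sachiko, Fumio.
Reiko is living and takes 1/21.
Sachiko is living and takes 1/21.
Fumio is living and takes 1/21.
Ryo is living and takes 1/7.
Umeko is living and takes 2/7.
Junko is living and takes 2/7.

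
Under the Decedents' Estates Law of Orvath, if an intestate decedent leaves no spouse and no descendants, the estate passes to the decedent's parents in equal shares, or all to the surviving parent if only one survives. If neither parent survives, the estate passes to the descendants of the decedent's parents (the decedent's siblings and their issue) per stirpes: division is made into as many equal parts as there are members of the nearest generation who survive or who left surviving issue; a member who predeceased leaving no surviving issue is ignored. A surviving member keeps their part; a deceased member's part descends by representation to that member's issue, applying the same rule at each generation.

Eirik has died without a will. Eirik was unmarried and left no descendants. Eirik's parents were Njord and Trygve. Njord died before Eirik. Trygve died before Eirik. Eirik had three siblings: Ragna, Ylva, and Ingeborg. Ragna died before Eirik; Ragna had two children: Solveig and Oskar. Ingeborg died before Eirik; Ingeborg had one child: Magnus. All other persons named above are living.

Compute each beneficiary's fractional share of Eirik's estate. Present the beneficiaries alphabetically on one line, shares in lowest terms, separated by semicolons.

Magnus 1/3; Oskar 1/6; Solveig 1/6; Ylva 1/3

Neither parent survives and there are no descendants, so the estate passes to Eirik's siblings and their issue per stirpes.
The estate is divided into 3 equal shares of 1/3 among Ragna, Ylva, Ingeborg.
Ragna predeceased; the 1/3 allotted to Ragna's branch passes to Ragna's issue by representation.
The 1/3 is divided into 2 equal shares of 1/6 among Solveig, Oskar.
Solveig is living and takes 1/6.
Oskar is living and takes 1/6.
Ylva is living and takes 1/3.
Ingeborg predeceased; the 1/3 allotted to Ingeborg's branch passes to Ingeborg's issue by representation.
Magnus is the sole taker at this level and receives the full 1/3.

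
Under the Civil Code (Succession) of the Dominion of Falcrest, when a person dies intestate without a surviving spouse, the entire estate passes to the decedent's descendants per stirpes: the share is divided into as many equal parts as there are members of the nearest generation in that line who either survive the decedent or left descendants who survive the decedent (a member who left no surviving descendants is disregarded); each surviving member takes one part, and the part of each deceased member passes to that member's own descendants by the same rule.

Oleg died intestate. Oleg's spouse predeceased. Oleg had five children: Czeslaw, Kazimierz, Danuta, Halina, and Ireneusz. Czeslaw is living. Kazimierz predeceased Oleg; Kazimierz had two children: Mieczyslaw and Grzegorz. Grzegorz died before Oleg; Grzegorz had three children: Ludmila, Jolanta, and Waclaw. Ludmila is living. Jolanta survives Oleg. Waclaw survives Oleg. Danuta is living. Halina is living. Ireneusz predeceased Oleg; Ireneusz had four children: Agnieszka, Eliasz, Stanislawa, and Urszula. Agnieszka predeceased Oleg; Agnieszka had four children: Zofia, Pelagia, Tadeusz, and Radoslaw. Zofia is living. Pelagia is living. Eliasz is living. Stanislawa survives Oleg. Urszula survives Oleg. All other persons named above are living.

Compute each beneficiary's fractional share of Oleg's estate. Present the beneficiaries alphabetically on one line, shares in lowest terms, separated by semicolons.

There is no surviving spouse, so the entire estate passes to Oleg's descendants per stirpes.
The estate is divided into 5 equal shares of 1/5 among Czeslaw, Kazimierz, Danuta, Halina, Ireneusz.
Czeslaw is living and takes 1/5.
Kazimierz predeceased; the 1/5 allotted to Kazimierz's branch passes to Kazimierz's issue by representation.
The 1/5 is divided into 2 equal shares of 1/10 among Mieczyslaw, Grzegorz.
Mieczyslaw is living and takes 1/10.
Grzegorz predeceased; the 1/10 allotted to Grzegorz's branch passes to Grzegorz's issue by representation.
The 1/10 is divided into 3 equal shares of 1/30 among Ludmila, Jolanta, Waclaw.
Ludmila is living and takes 1/30.
Jolanta is living and takes 1/30.
Waclaw is living and takes 1/30.
Danuta is living and takes 1/5.
Halina is living and takes 1/5.
Ireneusz predeceased; the 1/5 allotted to Ireneusz's branch passes to Ireneusz's issue by representation.
The 1/5 is divided into 4 equal shares of 1/20 among Agnieszka, Eliasz, Stanislawa, Urszula.
Agnieszka predeceased; the 1/20 allotted to Agnieszka's branch passes to Agnieszka's issue by representation.
The 1/20 is divided into 4 equal shares of 1/80 among Zofia, Pelagia, Tadeusz, Radoslaw.
Zofia is living and takes 1/80.
Pelagia is living and takes 1/80.
Tadeusz is living and takes 1/80.
Radoslaw is living and takes 1/80.
Eliasz is living and takes 1/20.
Stanislawa is living and takes 1/20.
Urszula is living and takes 1/20.

Czeslaw 1/5; Danuta 1/5; Eliasz 1/20; Halina 1/5; Jolanta 1/30; Ludmila 1/30; Mieczyslaw 1/10; Pelagia 1/80; Radoslaw 1/80; Stanislawa 1/20; Tadeusz 1/80; Urszula 1/20; Waclaw 1/30; Zofia 1/80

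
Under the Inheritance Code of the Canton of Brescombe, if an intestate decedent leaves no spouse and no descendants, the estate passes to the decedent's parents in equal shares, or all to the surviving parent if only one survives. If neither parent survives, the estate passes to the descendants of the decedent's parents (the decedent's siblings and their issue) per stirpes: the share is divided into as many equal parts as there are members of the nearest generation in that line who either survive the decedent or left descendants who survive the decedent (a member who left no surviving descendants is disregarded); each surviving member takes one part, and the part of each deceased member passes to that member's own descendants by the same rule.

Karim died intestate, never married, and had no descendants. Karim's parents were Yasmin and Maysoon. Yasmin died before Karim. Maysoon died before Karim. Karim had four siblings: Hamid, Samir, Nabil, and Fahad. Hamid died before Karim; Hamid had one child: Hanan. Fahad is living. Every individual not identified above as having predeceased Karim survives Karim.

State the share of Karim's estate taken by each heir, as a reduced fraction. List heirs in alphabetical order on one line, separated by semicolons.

Neither parent survives and there are no descendants, so the estate passes to Karim's siblings and their issue per stirpes.
The estate is divided into 4 equal shares of 1/4 among Hamid, Samir, Nabil, Fahad.
Hamid predeceased; the 1/4 allotted to Hamid's branch passes to Hamid's issue by representation.
Hanan is the sole taker at this level and receives the full 1/4.
Samir is living and takes 1/4.
Nabil is living and takes 1/4.
Fahad is living and takes 1/4.

Fahad 1/4; Hanan 1/4; Nabil 1/4; Samir 1/4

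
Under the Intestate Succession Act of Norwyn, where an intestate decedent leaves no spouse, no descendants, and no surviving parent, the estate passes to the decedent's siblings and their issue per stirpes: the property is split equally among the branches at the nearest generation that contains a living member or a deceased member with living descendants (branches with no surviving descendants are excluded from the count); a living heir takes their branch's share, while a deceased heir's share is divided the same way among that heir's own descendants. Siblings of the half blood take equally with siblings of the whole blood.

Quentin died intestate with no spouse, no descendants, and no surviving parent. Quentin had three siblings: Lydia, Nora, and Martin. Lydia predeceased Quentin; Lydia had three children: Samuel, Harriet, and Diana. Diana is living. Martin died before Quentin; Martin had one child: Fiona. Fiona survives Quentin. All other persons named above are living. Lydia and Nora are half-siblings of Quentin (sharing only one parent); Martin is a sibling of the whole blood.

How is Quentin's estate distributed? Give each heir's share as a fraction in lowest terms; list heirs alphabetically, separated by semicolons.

Diana 1/9; Fiona 1/3; Harriet 1/9; Nora 1/3; Samuel 1/9

No spouse, descendants, or parent survives, so the estate passes to Quentin's siblings per stirpes.
Half-blood and whole-blood siblings take equally under the stated rule.
The estate is divided into 3 equal shares of 1/3 among Lydia, Nora, Martin.
Lydia predeceased; the 1/3 allotted to Lydia's branch passes to Lydia's issue by representation.
The 1/3 is divided into 3 equal shares of 1/9 among Samuel, Harriet, Diana.
Samuel is living and takes 1/9.
Harriet is living and takes 1/9.
Diana is living and takes 1/9.
Nora is living and takes 1/3.
Martin predeceased; the 1/3 allotted to Martin's branch passes to Martin's issue by representation.
Fiona is the sole taker at this level and receives the full 1/3.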